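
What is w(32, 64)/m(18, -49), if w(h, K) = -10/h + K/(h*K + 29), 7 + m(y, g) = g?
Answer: 9361/1860992 ≈ 0.0050301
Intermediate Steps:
m(y, g) = -7 + g
w(h, K) = -10/h + K/(29 + K*h) (w(h, K) = -10/h + K/(K*h + 29) = -10/h + K/(29 + K*h))
w(32, 64)/m(18, -49) = ((-290 - 9*64*32)/(32*(29 + 64*32)))/(-7 - 49) = ((-290 - 18432)/(32*(29 + 2048)))/(-56) = ((1/32)*(-18722)/2077)*(-1/56) = ((1/32)*(1/2077)*(-18722))*(-1/56) = -9361/33232*(-1/56) = 9361/1860992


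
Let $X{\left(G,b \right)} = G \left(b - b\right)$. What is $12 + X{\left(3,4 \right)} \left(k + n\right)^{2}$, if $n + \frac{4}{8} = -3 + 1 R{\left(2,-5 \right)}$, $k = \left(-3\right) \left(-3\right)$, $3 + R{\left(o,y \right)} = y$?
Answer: $12$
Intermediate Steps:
$R{\left(o,y \right)} = -3 + y$
$k = 9$
$X{\left(G,b \right)} = 0$ ($X{\left(G,b \right)} = G 0 = 0$)
$n = - \frac{23}{2}$ ($n = - \frac{1}{2} + \left(-3 + 1 \left(-3 - 5\right)\right) = - \frac{1}{2} + \left(-3 + 1 \left(-8\right)\right) = - \frac{1}{2} - 11 = - \frac{23}{2} \approx -11.5$)
$12 + X{\left(3,4 \right)} \left(k + n\right)^{2} = 12 + 0 \left(9 - \frac{23}{2}\right)^{2} = 12 + 0 \left(- \frac{5}{2}\right)^{2} = 12 + 0 \cdot \frac{25}{4} = 12 + 0 = 12$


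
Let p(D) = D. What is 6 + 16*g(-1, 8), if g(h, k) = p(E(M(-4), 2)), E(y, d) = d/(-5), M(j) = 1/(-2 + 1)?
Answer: -⅖ ≈ -0.40000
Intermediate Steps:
M(j) = -1 (M(j) = 1/(-1) = -1)
E(y, d) = -d/5 (E(y, d) = d*(-⅕) = -d/5)
g(h, k) = -⅖ (g(h, k) = -⅕*2 = -⅖)
6 + 16*g(-1, 8) = 6 + 16*(-⅖) = 6 - 32/5 = -⅖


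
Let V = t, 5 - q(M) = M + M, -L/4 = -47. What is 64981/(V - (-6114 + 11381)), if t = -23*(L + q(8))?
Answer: -9283/1334 ≈ -6.9588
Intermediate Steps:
L = 188 (L = -4*(-47) = 188)
q(M) = 5 - 2*M (q(M) = 5 - (M + M) = 5 - 2*M)
t = -4071 (t = -23*(188 + (5 - 2*8)) = -23*(188 + (5 - 16)) = -23*(188 - 11) = -23*177 = -4071)
V = -4071
64981/(V - (-6114 + 11381)) = 64981/(-4071 - (-6114 + 11381)) = 64981/(-4071 - 1*5267) = 64981/(-4071 - 5267) = 64981/(-9338) = 64981*(-1/9338) = -9283/1334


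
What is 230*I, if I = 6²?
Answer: 8280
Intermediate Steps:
I = 36
230*I = 230*36 = 8280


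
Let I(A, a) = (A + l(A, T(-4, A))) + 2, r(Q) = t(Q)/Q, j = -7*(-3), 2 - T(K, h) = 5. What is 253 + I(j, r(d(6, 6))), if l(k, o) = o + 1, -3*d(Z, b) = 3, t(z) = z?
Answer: 274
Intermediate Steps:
T(K, h) = -3 (T(K, h) = 2 - 1*5 = 2 - 5 = -3)
d(Z, b) = -1 (d(Z, b) = -⅓*3 = -1)
l(k, o) = 1 + o
j = 21
r(Q) = 1 (r(Q) = Q/Q = 1)
I(A, a) = A (I(A, a) = (A + (1 - 3)) + 2 = (A - 2) + 2 = (-2 + A) + 2 = A)
253 + I(j, r(d(6, 6))) = 253 + 21 = 274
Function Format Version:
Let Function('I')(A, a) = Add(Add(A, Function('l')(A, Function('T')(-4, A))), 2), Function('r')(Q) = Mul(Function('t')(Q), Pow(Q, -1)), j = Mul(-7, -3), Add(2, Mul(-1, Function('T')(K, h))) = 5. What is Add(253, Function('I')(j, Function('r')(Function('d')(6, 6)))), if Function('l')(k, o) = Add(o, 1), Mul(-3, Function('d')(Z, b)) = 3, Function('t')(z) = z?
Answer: 274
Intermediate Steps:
Function('T')(K, h) = -3 (Function('T')(K, h) = Add(2, Mul(-1, 5)) = Add(2, -5) = -3)
Function('d')(Z, b) = -1 (Function('d')(Z, b) = Mul(Rational(-1, 3), 3) = -1)
Function('l')(k, o) = Add(1, o)
j = 21
Function('r')(Q) = 1 (Function('r')(Q) = Mul(Q, Pow(Q, -1)) = 1)
Function('I')(A, a) = A (Function('I')(A, a) = Add(Add(A, Add(1, -3)), 2) = Add(Add(A, -2), 2) = Add(Add(-2, A), 2) = A)
Add(253, Function('I')(j, Function('r')(Function('d')(6, 6)))) = Add(253, 21) = 274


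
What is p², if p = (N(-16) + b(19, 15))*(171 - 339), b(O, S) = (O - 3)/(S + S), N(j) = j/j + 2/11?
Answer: 251159104/3025 ≈ 83028.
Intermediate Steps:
N(j) = 13/11 (N(j) = 1 + 2*(1/11) = 1 + 2/11 = 13/11)
b(O, S) = (-3 + O)/(2*S) (b(O, S) = (-3 + O)/((2*S)) = (-3 + O)*(1/(2*S)) = (-3 + O)/(2*S))
p = -15848/55 (p = (13/11 + (½)*(-3 + 19)/15)*(171 - 339) = (13/11 + (½)*(1/15)*16)*(-168) = (13/11 + 8/15)*(-168) = (283/165)*(-168) = -15848/55 ≈ -288.15)
p² = (-15848/55)² = 251159104/3025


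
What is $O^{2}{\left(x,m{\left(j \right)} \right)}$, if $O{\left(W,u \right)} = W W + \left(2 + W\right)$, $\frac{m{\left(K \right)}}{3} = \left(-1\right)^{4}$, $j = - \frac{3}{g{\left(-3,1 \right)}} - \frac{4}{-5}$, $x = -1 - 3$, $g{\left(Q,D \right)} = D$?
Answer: $196$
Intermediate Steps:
$x = -4$
$j = - \frac{11}{5}$ ($j = - \frac{3}{1} - \frac{4}{-5} = \left(-3\right) 1 - - \frac{4}{5} = -3 + \frac{4}{5} = - \frac{11}{5} \approx -2.2$)
$m{\left(K \right)} = 3$ ($m{\left(K \right)} = 3 \left(-1\right)^{4} = 3 \cdot 1 = 3$)
$O{\left(W,u \right)} = 2 + W + W^{2}$ ($O{\left(W,u \right)} = W^{2} + \left(2 + W\right) = 2 + W + W^{2}$)
$O^{2}{\left(x,m{\left(j \right)} \right)} = \left(2 - 4 + \left(-4\right)^{2}\right)^{2} = \left(2 - 4 + 16\right)^{2} = 14^{2} = 196$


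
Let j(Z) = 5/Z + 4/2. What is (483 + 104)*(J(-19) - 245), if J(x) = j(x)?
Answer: -2713114/19 ≈ -1.4280e+5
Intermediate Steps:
j(Z) = 2 + 5/Z (j(Z) = 5/Z + 4*(1/2) = 5/Z + 2 = 2 + 5/Z)
J(x) = 2 + 5/x
(483 + 104)*(J(-19) - 245) = (483 + 104)*((2 + 5/(-19)) - 245) = 587*((2 + 5*(-1/19)) - 245) = 587*((2 - 5/19) - 245) = 587*(33/19 - 245) = 587*(-4622/19) = -2713114/19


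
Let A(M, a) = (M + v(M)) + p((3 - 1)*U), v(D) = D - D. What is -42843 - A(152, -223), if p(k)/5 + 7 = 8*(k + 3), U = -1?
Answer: -43000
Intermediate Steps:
p(k) = 85 + 40*k (p(k) = -35 + 5*(8*(k + 3)) = -35 + 5*(8*(3 + k)) = -35 + 5*(24 + 8*k) = -35 + (120 + 40*k) = 85 + 40*k)
v(D) = 0
A(M, a) = 5 + M (A(M, a) = (M + 0) + (85 + 40*((3 - 1)*(-1))) = M + (85 + 40*(2*(-1))) = M + (85 + 40*(-2)) = M + (85 - 80) = M + 5 = 5 + M)
-42843 - A(152, -223) = -42843 - (5 + 152) = -42843 - 1*157 = -42843 - 157 = -43000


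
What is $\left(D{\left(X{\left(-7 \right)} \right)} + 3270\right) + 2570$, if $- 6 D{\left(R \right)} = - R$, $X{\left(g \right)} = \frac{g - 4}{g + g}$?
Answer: $\frac{490571}{84} \approx 5840.1$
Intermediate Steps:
$X{\left(g \right)} = \frac{-4 + g}{2 g}$
$D{\left(R \right)} = \frac{R}{6}$ ($D{\left(R \right)} = - \frac{\left(-1\right) R}{6} = \frac{R}{6}$)
$\left(D{\left(X{\left(-7 \right)} \right)} + 3270\right) + 2570 = \left(\frac{\frac{1}{2} \frac{1}{-7} \left(-4 - 7\right)}{6} + 3270\right) + 2570 = \left(\frac{\frac{1}{2} \left(- \frac{1}{7}\right) \left(-11\right)}{6} + 3270\right) + 2570 = \left(\frac{1}{6} \cdot \frac{11}{14} + 3270\right) + 2570 = \left(\frac{11}{84} + 3270\right) + 2570 = \frac{274691}{84} + 2570 = \frac{490571}{84}$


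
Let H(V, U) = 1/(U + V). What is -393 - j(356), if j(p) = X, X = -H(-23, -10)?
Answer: -12970/33 ≈ -393.03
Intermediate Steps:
X = 1/33 (X = -1/(-10 - 23) = -1/(-33) = -1*(-1/33) = 1/33 ≈ 0.030303)
j(p) = 1/33
-393 - j(356) = -393 - 1*1/33 = -393 - 1/33 = -12970/33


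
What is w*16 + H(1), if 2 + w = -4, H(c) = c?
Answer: -95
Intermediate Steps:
w = -6 (w = -2 - 4 = -6)
w*16 + H(1) = -6*16 + 1 = -96 + 1 = -95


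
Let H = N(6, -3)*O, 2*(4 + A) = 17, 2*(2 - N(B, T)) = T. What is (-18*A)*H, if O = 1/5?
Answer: -567/10 ≈ -56.700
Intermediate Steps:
N(B, T) = 2 - T/2
O = 1/5 (O = 1*(1/5) = 1/5 ≈ 0.20000)
A = 9/2 (A = -4 + (1/2)*17 = -4 + 17/2 = 9/2 ≈ 4.5000)
H = 7/10 (H = (2 - 1/2*(-3))*(1/5) = (2 + 3/2)*(1/5) = (7/2)*(1/5) = 7/10 ≈ 0.70000)
(-18*A)*H = -18*9/2*(7/10) = -81*7/10 = -567/10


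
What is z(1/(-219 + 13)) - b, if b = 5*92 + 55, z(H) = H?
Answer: -106091/206 ≈ -515.00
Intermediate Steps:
b = 515 (b = 460 + 55 = 515)
z(1/(-219 + 13)) - b = 1/(-219 + 13) - 1*515 = 1/(-206) - 515 = -1/206 - 515 = -106091/206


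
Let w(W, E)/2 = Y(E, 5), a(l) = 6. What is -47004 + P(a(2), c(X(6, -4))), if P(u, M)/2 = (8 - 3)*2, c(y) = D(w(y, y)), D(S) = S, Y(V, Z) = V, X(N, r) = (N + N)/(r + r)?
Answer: -46984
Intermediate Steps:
X(N, r) = N/r (X(N, r) = (2*N)/((2*r)) = (2*N)*(1/(2*r)) = N/r)
w(W, E) = 2*E
c(y) = 2*y
P(u, M) = 20 (P(u, M) = 2*((8 - 3)*2) = 2*(5*2) = 2*10 = 20)
-47004 + P(a(2), c(X(6, -4))) = -47004 + 20 = -46984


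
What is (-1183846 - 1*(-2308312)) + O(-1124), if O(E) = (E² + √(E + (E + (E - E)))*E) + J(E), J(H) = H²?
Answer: 3651218 - 2248*I*√562 ≈ 3.6512e+6 - 53292.0*I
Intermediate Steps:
O(E) = 2*E² + √2*E^(3/2) (O(E) = (E² + √(E + (E + (E - E)))*E) + E² = (E² + √(E + (E + 0))*E) + E² = (E² + √(E + E)*E) + E² = (E² + √(2*E)*E) + E² = (E² + (√2*√E)*E) + E² = (E² + √2*E^(3/2)) + E² = 2*E² + √2*E^(3/2))
(-1183846 - 1*(-2308312)) + O(-1124) = (-1183846 - 1*(-2308312)) + (2*(-1124)² + √2*(-1124)^(3/2)) = (-1183846 + 2308312) + (2*1263376 + √2*(-2248*I*√281)) = 1124466 + (2526752 - 2248*I*√562) = 3651218 - 2248*I*√562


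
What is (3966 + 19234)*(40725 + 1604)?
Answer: 982032800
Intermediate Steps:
(3966 + 19234)*(40725 + 1604) = 23200*42329 = 982032800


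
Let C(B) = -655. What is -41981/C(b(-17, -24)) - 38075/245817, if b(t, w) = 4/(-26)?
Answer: 10294704352/161010135 ≈ 63.938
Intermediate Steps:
b(t, w) = -2/13 (b(t, w) = 4*(-1/26) = -2/13)
-41981/C(b(-17, -24)) - 38075/245817 = -41981/(-655) - 38075/245817 = -41981*(-1/655) - 38075*1/245817 = 41981/655 - 38075/245817 = 10294704352/161010135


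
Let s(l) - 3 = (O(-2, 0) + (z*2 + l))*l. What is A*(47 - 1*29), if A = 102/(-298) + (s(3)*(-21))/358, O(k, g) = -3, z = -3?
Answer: 258093/26671 ≈ 9.6769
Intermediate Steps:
s(l) = 3 + l*(-9 + l) (s(l) = 3 + (-3 + (-3*2 + l))*l = 3 + (-3 + (-6 + l))*l = 3 + (-9 + l)*l = 3 + l*(-9 + l))
A = 28677/53342 (A = 102/(-298) + ((3 + 3² - 9*3)*(-21))/358 = 102*(-1/298) + ((3 + 9 - 27)*(-21))*(1/358) = -51/149 - 15*(-21)*(1/358) = -51/149 + 315*(1/358) = -51/149 + 315/358 = 28677/53342 ≈ 0.53761)
A*(47 - 1*29) = 28677*(47 - 1*29)/53342 = 28677*(47 - 29)/53342 = (28677/53342)*18 = 258093/26671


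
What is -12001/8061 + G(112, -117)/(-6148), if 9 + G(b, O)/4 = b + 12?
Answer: -19372552/12389757 ≈ -1.5636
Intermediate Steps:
G(b, O) = 12 + 4*b (G(b, O) = -36 + 4*(b + 12) = -36 + 4*(12 + b) = -36 + (48 + 4*b) = 12 + 4*b)
-12001/8061 + G(112, -117)/(-6148) = -12001/8061 + (12 + 4*112)/(-6148) = -12001*1/8061 + (12 + 448)*(-1/6148) = -12001/8061 + 460*(-1/6148) = -12001/8061 - 115/1537 = -19372552/12389757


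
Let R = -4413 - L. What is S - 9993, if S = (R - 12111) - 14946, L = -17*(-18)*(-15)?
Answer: -36873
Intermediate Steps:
L = -4590 (L = 306*(-15) = -4590)
R = 177 (R = -4413 - 1*(-4590) = -4413 + 4590 = 177)
S = -26880 (S = (177 - 12111) - 14946 = -11934 - 14946 = -26880)
S - 9993 = -26880 - 9993 = -36873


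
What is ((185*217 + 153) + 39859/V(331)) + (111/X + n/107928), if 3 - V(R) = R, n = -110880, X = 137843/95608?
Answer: 2728050559824221/67773543496 ≈ 40252.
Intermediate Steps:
X = 137843/95608 (X = 137843*(1/95608) = 137843/95608 ≈ 1.4418)
V(R) = 3 - R
((185*217 + 153) + 39859/V(331)) + (111/X + n/107928) = ((185*217 + 153) + 39859/(3 - 1*331)) + (111/(137843/95608) - 110880/107928) = ((40145 + 153) + 39859/(3 - 331)) + (111*(95608/137843) - 110880*1/107928) = (40298 + 39859/(-328)) + (10612488/137843 - 1540/1499) = (40298 + 39859*(-1/328)) + 15695841292/206626657 = (40298 - 39859/328) + 15695841292/206626657 = 13177885/328 + 15695841292/206626657 = 2728050559824221/67773543496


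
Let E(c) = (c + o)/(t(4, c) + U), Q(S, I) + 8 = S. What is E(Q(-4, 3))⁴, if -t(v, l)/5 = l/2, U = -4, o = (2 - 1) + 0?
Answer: 14641/456976 ≈ 0.032039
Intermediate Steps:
o = 1 (o = 1 + 0 = 1)
t(v, l) = -5*l/2
Q(S, I) = -8 + S
E(c) = (1 + c)/(-4 - 5*c/2) (E(c) = (c + 1)/(-5*c/2 - 4) = (1 + c)/(-4 - 5*c/2))
E(Q(-4, 3))⁴ = (2*(-1 - (-8 - 4))/(8 + 5*(-8 - 4)))⁴ = (2*(-1 - 1*(-12))/(8 + 5*(-12)))⁴ = (2*(-1 + 12)/(8 - 60))⁴ = (2*11/(-52))⁴ = (2*(-1/52)*11)⁴ = (-11/26)⁴ = 14641/456976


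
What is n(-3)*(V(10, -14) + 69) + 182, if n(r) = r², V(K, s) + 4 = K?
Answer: 857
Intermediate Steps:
V(K, s) = -4 + K
n(-3)*(V(10, -14) + 69) + 182 = (-3)²*((-4 + 10) + 69) + 182 = 9*(6 + 69) + 182 = 9*75 + 182 = 675 + 182 = 857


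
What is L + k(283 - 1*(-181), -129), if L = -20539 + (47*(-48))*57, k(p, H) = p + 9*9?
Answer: -148586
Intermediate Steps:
k(p, H) = 81 + p (k(p, H) = p + 81 = 81 + p)
L = -149131 (L = -20539 - 2256*57 = -20539 - 128592 = -149131)
L + k(283 - 1*(-181), -129) = -149131 + (81 + (283 - 1*(-181))) = -149131 + (81 + (283 + 181)) = -149131 + (81 + 464) = -149131 + 545 = -148586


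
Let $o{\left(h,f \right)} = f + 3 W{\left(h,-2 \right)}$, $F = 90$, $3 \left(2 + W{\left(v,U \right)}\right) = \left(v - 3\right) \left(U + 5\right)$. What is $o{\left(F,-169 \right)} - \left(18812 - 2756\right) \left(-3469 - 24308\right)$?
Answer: $445987598$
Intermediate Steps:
$W{\left(v,U \right)} = -2 + \frac{\left(-3 + v\right) \left(5 + U\right)}{3}$ ($W{\left(v,U \right)} = -2 + \frac{\left(v - 3\right) \left(U + 5\right)}{3} = -2 + \frac{\left(-3 + v\right) \left(5 + U\right)}{3}$)
$o{\left(h,f \right)} = -15 + f + 3 h$ ($o{\left(h,f \right)} = f + 3 \left(-7 - -2 + \frac{5 h}{3} + \frac{1}{3} \left(-2\right) h\right) = f + 3 \left(-7 + 2 + \frac{5 h}{3} - \frac{2 h}{3}\right) = f + 3 \left(-5 + h\right) = f + \left(-15 + 3 h\right) = -15 + f + 3 h$)
$o{\left(F,-169 \right)} - \left(18812 - 2756\right) \left(-3469 - 24308\right) = \left(-15 - 169 + 3 \cdot 90\right) - \left(18812 - 2756\right) \left(-3469 - 24308\right) = \left(-15 - 169 + 270\right) - 16056 \left(-27777\right) = 86 - -445987512 = 86 + 445987512 = 445987598$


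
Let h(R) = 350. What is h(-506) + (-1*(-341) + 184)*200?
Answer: 105350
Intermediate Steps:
h(-506) + (-1*(-341) + 184)*200 = 350 + (-1*(-341) + 184)*200 = 350 + (341 + 184)*200 = 350 + 525*200 = 350 + 105000 = 105350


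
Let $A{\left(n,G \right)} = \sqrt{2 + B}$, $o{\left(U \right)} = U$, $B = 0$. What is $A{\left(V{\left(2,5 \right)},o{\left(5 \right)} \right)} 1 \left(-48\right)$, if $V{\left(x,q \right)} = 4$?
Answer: $- 48 \sqrt{2} \approx -67.882$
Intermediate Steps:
$A{\left(n,G \right)} = \sqrt{2}$ ($A{\left(n,G \right)} = \sqrt{2 + 0} = \sqrt{2}$)
$A{\left(V{\left(2,5 \right)},o{\left(5 \right)} \right)} 1 \left(-48\right) = \sqrt{2} \cdot 1 \left(-48\right) = \sqrt{2} \left(-48\right) = - 48 \sqrt{2}$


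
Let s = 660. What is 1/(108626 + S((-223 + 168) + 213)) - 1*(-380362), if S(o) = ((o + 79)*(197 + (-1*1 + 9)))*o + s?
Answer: 2961390509193/7785716 ≈ 3.8036e+5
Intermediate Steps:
S(o) = 660 + o*(16195 + 205*o) (S(o) = ((o + 79)*(197 + (-1*1 + 9)))*o + 660 = ((79 + o)*(197 + (-1 + 9)))*o + 660 = ((79 + o)*(197 + 8))*o + 660 = ((79 + o)*205)*o + 660 = (16195 + 205*o)*o + 660 = o*(16195 + 205*o) + 660 = 660 + o*(16195 + 205*o))
1/(108626 + S((-223 + 168) + 213)) - 1*(-380362) = 1/(108626 + (660 + 205*((-223 + 168) + 213)² + 16195*((-223 + 168) + 213))) - 1*(-380362) = 1/(108626 + (660 + 205*(-55 + 213)² + 16195*(-55 + 213))) + 380362 = 1/(108626 + (660 + 205*158² + 16195*158)) + 380362 = 1/(108626 + (660 + 205*24964 + 2558810)) + 380362 = 1/(108626 + (660 + 5117620 + 2558810)) + 380362 = 1/(108626 + 7677090) + 380362 = 1/7785716 + 380362 = 2961390509193/7785716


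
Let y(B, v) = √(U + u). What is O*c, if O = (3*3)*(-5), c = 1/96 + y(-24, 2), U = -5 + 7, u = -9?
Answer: -15/32 - 45*I*√7 ≈ -0.46875 - 119.06*I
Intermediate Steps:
U = 2
y(B, v) = I*√7 (y(B, v) = √(2 - 9) = √(-7) = I*√7)
c = 1/96 + I*√7 ≈ 0.010417 + 2.6458*I
O = -45 (O = 9*(-5) = -45)
O*c = -45*(1/96 + I*√7) = -15/32 - 45*I*√7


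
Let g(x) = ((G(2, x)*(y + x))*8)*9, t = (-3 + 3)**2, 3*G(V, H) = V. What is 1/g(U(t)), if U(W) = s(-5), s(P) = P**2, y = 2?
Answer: 1/1296 ≈ 0.00077160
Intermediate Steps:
G(V, H) = V/3
t = 0 (t = 0**2 = 0)
U(W) = 25 (U(W) = (-5)**2 = 25)
g(x) = 96 + 48*x (g(x) = ((((1/3)*2)*(2 + x))*8)*9 = ((2*(2 + x)/3)*8)*9 = ((4/3 + 2*x/3)*8)*9 = (32/3 + 16*x/3)*9 = 96 + 48*x)
1/g(U(t)) = 1/(96 + 48*25) = 1/(96 + 1200) = 1/1296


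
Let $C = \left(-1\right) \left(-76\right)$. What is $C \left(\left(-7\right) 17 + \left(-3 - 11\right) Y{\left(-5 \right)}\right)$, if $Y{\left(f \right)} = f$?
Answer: $-3724$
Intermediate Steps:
$C = 76$
$C \left(\left(-7\right) 17 + \left(-3 - 11\right) Y{\left(-5 \right)}\right) = 76 \left(\left(-7\right) 17 + \left(-3 - 11\right) \left(-5\right)\right) = 76 \left(-119 - -70\right) = 76 \left(-119 + 70\right) = 76 \left(-49\right) = -3724$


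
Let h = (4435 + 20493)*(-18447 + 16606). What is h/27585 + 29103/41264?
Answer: -1892903168017/1138267440 ≈ -1663.0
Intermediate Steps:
h = -45892448 (h = 24928*(-1841) = -45892448)
h/27585 + 29103/41264 = -45892448/27585 + 29103/41264 = -1892903168017/1138267440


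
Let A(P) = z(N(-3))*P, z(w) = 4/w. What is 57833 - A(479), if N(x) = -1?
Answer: 59749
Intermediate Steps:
A(P) = -4*P (A(P) = (4/(-1))*P = (4*(-1))*P = -4*P)
57833 - A(479) = 57833 - (-4)*479 = 57833 - 1*(-1916) = 57833 + 1916 = 59749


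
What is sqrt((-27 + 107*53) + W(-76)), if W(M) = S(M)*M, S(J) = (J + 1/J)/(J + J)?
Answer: 3*sqrt(3597802)/76 ≈ 74.873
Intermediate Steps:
S(J) = (J + 1/J)/(2*J) (S(J) = (J + 1/J)/((2*J)) = (J + 1/J)*(1/(2*J)) = (J + 1/J)/(2*J))
W(M) = (1 + M**2)/(2*M) (W(M) = ((1 + M**2)/(2*M**2))*M = (1 + M**2)/(2*M))
sqrt((-27 + 107*53) + W(-76)) = sqrt((-27 + 107*53) + (1/2)*(1 + (-76)**2)/(-76)) = sqrt((-27 + 5671) + (1/2)*(-1/76)*(1 + 5776)) = sqrt(5644 + (1/2)*(-1/76)*5777) = sqrt(5644 - 5777/152) = sqrt(852111/152) = 3*sqrt(3597802)/76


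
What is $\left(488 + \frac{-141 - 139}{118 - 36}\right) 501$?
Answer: $\frac{9953868}{41} \approx 2.4278 \cdot 10^{5}$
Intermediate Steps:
$\left(488 + \frac{-141 - 139}{118 - 36}\right) 501 = \left(488 - \frac{280}{118 - 36}\right) 501 = \left(488 - \frac{280}{82}\right) 501 = \left(488 - \frac{140}{41}\right) 501 = \frac{19868}{41} \cdot 501 = \frac{9953868}{41}$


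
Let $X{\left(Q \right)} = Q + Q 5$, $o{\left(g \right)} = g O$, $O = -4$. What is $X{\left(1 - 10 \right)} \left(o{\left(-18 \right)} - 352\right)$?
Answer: $15120$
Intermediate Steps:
$o{\left(g \right)} = - 4 g$ ($o{\left(g \right)} = g \left(-4\right) = - 4 g$)
$X{\left(Q \right)} = 6 Q$ ($X{\left(Q \right)} = Q + 5 Q = 6 Q$)
$X{\left(1 - 10 \right)} \left(o{\left(-18 \right)} - 352\right) = 6 \left(1 - 10\right) \left(\left(-4\right) \left(-18\right) - 352\right) = 6 \left(-9\right) \left(72 - 352\right) = \left(-54\right) \left(-280\right) = 15120$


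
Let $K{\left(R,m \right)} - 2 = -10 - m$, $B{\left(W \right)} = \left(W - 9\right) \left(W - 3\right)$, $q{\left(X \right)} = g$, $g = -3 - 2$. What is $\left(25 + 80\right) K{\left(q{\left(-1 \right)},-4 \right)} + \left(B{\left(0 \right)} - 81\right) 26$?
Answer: $-1824$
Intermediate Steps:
$g = -5$ ($g = -3 - 2 = -5$)
$q{\left(X \right)} = -5$
$B{\left(W \right)} = \left(-9 + W\right) \left(-3 + W\right)$
$K{\left(R,m \right)} = -8 - m$ ($K{\left(R,m \right)} = 2 - \left(10 + m\right) = -8 - m$)
$\left(25 + 80\right) K{\left(q{\left(-1 \right)},-4 \right)} + \left(B{\left(0 \right)} - 81\right) 26 = \left(25 + 80\right) \left(-8 - -4\right) + \left(\left(27 + 0^{2} - 0\right) - 81\right) 26 = 105 \left(-8 + 4\right) + \left(\left(27 + 0 + 0\right) - 81\right) 26 = 105 \left(-4\right) + \left(27 - 81\right) 26 = -420 - 1404 = -1824$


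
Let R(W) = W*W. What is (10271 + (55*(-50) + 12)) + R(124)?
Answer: 22909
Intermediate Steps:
R(W) = W²
(10271 + (55*(-50) + 12)) + R(124) = (10271 + (55*(-50) + 12)) + 124² = (10271 + (-2750 + 12)) + 15376 = (10271 - 2738) + 15376 = 7533 + 15376 = 22909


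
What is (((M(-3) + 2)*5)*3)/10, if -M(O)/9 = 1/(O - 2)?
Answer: 57/10 ≈ 5.7000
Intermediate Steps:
M(O) = -9/(-2 + O) (M(O) = -9/(O - 2) = -9/(-2 + O))
(((M(-3) + 2)*5)*3)/10 = (((-9/(-2 - 3) + 2)*5)*3)/10 = (((-9/(-5) + 2)*5)*3)/10 = (((-9*(-⅕) + 2)*5)*3)/10 = (((9/5 + 2)*5)*3)/10 = (((19/5)*5)*3)/10 = (19*3)/10 = (⅒)*57 = 57/10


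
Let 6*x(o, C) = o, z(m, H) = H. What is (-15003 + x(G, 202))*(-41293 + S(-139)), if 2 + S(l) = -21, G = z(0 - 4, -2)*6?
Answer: 619946580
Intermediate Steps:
G = -12 (G = -2*6 = -12)
x(o, C) = o/6
S(l) = -23 (S(l) = -2 - 21 = -23)
(-15003 + x(G, 202))*(-41293 + S(-139)) = (-15003 + (1/6)*(-12))*(-41293 - 23) = (-15003 - 2)*(-41316) = -15005*(-41316) = 619946580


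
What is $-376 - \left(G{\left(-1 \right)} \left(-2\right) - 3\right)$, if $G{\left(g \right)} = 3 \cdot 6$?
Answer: $-337$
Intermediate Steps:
$G{\left(g \right)} = 18$
$-376 - \left(G{\left(-1 \right)} \left(-2\right) - 3\right) = -376 - \left(18 \left(-2\right) - 3\right) = -376 - \left(-36 - 3\right) = -376 - -39 = -376 + 39 = -337$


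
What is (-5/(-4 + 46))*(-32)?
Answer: 80/21 ≈ 3.8095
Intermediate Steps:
(-5/(-4 + 46))*(-32) = (-5/42)*(-32) = ((1/42)*(-5))*(-32) = -5/42*(-32) = 80/21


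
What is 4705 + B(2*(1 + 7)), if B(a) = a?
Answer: 4721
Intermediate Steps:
4705 + B(2*(1 + 7)) = 4705 + 2*(1 + 7) = 4705 + 2*8 = 4705 + 16 = 4721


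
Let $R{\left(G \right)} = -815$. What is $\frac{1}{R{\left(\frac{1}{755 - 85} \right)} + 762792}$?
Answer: $\frac{1}{761977} \approx 1.3124 \cdot 10^{-6}$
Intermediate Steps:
$\frac{1}{R{\left(\frac{1}{755 - 85} \right)} + 762792} = \frac{1}{-815 + 762792} = \frac{1}{761977}$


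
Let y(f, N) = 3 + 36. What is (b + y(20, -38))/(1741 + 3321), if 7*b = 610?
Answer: 883/35434 ≈ 0.024920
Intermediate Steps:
b = 610/7 (b = (1/7)*610 = 610/7 ≈ 87.143)
y(f, N) = 39
(b + y(20, -38))/(1741 + 3321) = (610/7 + 39)/(1741 + 3321) = (883/7)/5062 = (883/7)*(1/5062) = 883/35434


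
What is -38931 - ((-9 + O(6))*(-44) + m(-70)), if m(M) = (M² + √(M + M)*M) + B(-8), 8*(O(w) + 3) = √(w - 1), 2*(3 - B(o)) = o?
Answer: -44366 + 11*√5/2 + 140*I*√35 ≈ -44354.0 + 828.25*I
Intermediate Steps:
B(o) = 3 - o/2
O(w) = -3 + √(-1 + w)/8 (O(w) = -3 + √(w - 1)/8 = -3 + √(-1 + w)/8)
m(M) = 7 + M² + √2*M^(3/2) (m(M) = (M² + √(M + M)*M) + (3 - ½*(-8)) = (M² + √(2*M)*M) + (3 + 4) = (M² + (√2*√M)*M) + 7 = (M² + √2*M^(3/2)) + 7 = 7 + M² + √2*M^(3/2))
-38931 - ((-9 + O(6))*(-44) + m(-70)) = -38931 - ((-9 + (-3 + √(-1 + 6)/8))*(-44) + (7 + (-70)² + √2*(-70)^(3/2))) = -38931 - ((-9 + (-3 + √5/8))*(-44) + (7 + 4900 + √2*(-70*I*√70))) = -38931 - ((-12 + √5/8)*(-44) + (7 + 4900 - 140*I*√35)) = -38931 - ((528 - 11*√5/2) + (4907 - 140*I*√35)) = -38931 - (5435 - 11*√5/2 - 140*I*√35) = -38931 + (-5435 + 11*√5/2 + 140*I*√35) = -44366 + 11*√5/2 + 140*I*√35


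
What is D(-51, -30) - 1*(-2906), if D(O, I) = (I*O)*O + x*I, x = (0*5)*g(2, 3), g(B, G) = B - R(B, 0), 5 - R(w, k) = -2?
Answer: -75124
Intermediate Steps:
R(w, k) = 7 (R(w, k) = 5 - 1*(-2) = 5 + 2 = 7)
g(B, G) = -7 + B (g(B, G) = B - 1*7 = B - 7 = -7 + B)
x = 0 (x = (0*5)*(-7 + 2) = 0*(-5) = 0)
D(O, I) = I*O² (D(O, I) = (I*O)*O + 0*I = I*O² + 0 = I*O²)
D(-51, -30) - 1*(-2906) = -30*(-51)² - 1*(-2906) = -30*2601 + 2906 = -78030 + 2906 = -75124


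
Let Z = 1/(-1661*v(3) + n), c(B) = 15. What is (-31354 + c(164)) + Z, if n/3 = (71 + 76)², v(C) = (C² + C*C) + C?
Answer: -938477693/29946 ≈ -31339.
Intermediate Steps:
v(C) = C + 2*C² (v(C) = (C² + C²) + C = 2*C² + C = C + 2*C²)
n = 64827 (n = 3*(71 + 76)² = 3*147² = 3*21609 = 64827)
Z = 1/29946 (Z = 1/(-4983*(1 + 2*3) + 64827) = 1/(-4983*(1 + 6) + 64827) = 1/(-4983*7 + 64827) = 1/(-1661*21 + 64827) = 1/(-34881 + 64827) = 1/29946 ≈ 3.3393e-5)
(-31354 + c(164)) + Z = (-31354 + 15) + 1/29946 = -31339 + 1/29946 = -938477693/29946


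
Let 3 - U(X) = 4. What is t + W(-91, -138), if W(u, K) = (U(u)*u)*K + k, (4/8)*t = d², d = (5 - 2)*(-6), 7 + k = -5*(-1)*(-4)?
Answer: -11937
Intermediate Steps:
U(X) = -1 (U(X) = 3 - 1*4 = 3 - 4 = -1)
k = -27 (k = -7 - 5*(-1)*(-4) = -7 + 5*(-4) = -7 - 20 = -27)
d = -18 (d = 3*(-6) = -18)
t = 648 (t = 2*(-18)² = 2*324 = 648)
W(u, K) = -27 - K*u (W(u, K) = (-u)*K - 27 = -K*u - 27 = -27 - K*u)
t + W(-91, -138) = 648 + (-27 - 1*(-138)*(-91)) = 648 + (-27 - 12558) = 648 - 12585 = -11937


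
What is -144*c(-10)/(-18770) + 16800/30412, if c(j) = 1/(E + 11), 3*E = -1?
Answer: 157873281/285416620 ≈ 0.55313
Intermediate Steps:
E = -⅓ (E = (⅓)*(-1) = -⅓ ≈ -0.33333)
c(j) = 3/32 (c(j) = 1/(-⅓ + 11) = 1/(32/3) = 3/32)
-144*c(-10)/(-18770) + 16800/30412 = -144*3/32/(-18770) + 16800/30412 = -27/2*(-1/18770) + 16800*(1/30412) = 27/37540 + 4200/7603 = 157873281/285416620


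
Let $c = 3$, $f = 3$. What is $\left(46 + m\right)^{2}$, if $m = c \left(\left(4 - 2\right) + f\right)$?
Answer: $3721$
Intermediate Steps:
$m = 15$ ($m = 3 \left(\left(4 - 2\right) + 3\right) = 3 \left(2 + 3\right) = 3 \cdot 5 = 15$)
$\left(46 + m\right)^{2} = \left(46 + 15\right)^{2} = 61^{2} = 3721$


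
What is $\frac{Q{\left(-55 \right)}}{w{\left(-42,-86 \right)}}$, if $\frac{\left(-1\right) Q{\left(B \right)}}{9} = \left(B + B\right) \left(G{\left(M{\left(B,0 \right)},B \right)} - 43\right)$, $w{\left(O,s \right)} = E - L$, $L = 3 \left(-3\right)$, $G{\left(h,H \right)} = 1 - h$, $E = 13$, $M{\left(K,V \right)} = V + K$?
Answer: $585$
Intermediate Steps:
$M{\left(K,V \right)} = K + V$
$L = -9$
$w{\left(O,s \right)} = 22$ ($w{\left(O,s \right)} = 13 - -9 = 13 + 9 = 22$)
$Q{\left(B \right)} = - 18 B \left(-42 - B\right)$ ($Q{\left(B \right)} = - 9 \left(B + B\right) \left(\left(1 - \left(B + 0\right)\right) - 43\right) = - 9 \cdot 2 B \left(\left(1 - B\right) - 43\right) = - 9 \cdot 2 B \left(-42 - B\right) = - 18 B \left(-42 - B\right)$)
$\frac{Q{\left(-55 \right)}}{w{\left(-42,-86 \right)}} = \frac{18 \left(-55\right) \left(42 - 55\right)}{22} = 18 \left(-55\right) \left(-13\right) \frac{1}{22} = 12870 \cdot \frac{1}{22} = 585$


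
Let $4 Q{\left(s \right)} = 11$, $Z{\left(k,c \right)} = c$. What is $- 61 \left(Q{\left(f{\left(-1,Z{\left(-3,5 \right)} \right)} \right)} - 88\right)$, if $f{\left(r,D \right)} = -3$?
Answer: $\frac{20801}{4} \approx 5200.3$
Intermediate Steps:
$Q{\left(s \right)} = \frac{11}{4}$ ($Q{\left(s \right)} = \frac{1}{4} \cdot 11 = \frac{11}{4}$)
$- 61 \left(Q{\left(f{\left(-1,Z{\left(-3,5 \right)} \right)} \right)} - 88\right) = - 61 \left(\frac{11}{4} - 88\right) = \left(-61\right) \left(- \frac{341}{4}\right) = \frac{20801}{4}$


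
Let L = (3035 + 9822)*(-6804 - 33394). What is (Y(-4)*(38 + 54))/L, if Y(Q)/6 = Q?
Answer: 48/11235341 ≈ 4.2722e-6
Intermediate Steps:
Y(Q) = 6*Q
L = -516825686 (L = 12857*(-40198) = -516825686)
(Y(-4)*(38 + 54))/L = ((6*(-4))*(38 + 54))/(-516825686) = -24*92*(-1/516825686) = -2208*(-1/516825686) = 48/11235341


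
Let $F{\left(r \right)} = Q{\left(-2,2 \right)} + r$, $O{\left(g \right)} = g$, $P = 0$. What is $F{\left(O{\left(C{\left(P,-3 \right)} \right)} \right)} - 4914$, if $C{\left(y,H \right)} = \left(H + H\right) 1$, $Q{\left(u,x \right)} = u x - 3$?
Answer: $-4927$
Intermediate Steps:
$Q{\left(u,x \right)} = -3 + u x$
$C{\left(y,H \right)} = 2 H$ ($C{\left(y,H \right)} = 2 H 1 = 2 H$)
$F{\left(r \right)} = -7 + r$ ($F{\left(r \right)} = \left(-3 - 4\right) + r = -7 + r$)
$F{\left(O{\left(C{\left(P,-3 \right)} \right)} \right)} - 4914 = \left(-7 + 2 \left(-3\right)\right) - 4914 = \left(-7 - 6\right) - 4914 = -13 - 4914 = -4927$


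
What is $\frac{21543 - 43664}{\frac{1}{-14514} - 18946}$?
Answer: $\frac{321064194}{274982245} \approx 1.1676$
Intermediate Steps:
$\frac{21543 - 43664}{\frac{1}{-14514} - 18946} = - \frac{22121}{- \frac{1}{14514} - 18946} = - \frac{22121}{- \frac{274982245}{14514}} = \left(-22121\right) \left(- \frac{14514}{274982245}\right) = \frac{321064194}{274982245}$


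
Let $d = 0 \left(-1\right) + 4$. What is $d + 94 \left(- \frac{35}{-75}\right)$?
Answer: $\frac{718}{15} \approx 47.867$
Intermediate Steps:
$d = 4$ ($d = 0 + 4 = 4$)
$d + 94 \left(- \frac{35}{-75}\right) = 4 + 94 \left(- \frac{35}{-75}\right) = 4 + 94 \left(\left(-35\right) \left(- \frac{1}{75}\right)\right) = 4 + 94 \cdot \frac{7}{15} = 4 + \frac{658}{15} = \frac{718}{15}$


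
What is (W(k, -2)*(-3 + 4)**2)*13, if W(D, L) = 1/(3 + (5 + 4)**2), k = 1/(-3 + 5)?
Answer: 13/84 ≈ 0.15476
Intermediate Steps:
k = 1/2 ≈ 0.50000
W(D, L) = 1/84 (W(D, L) = 1/(3 + 9**2) = 1/(3 + 81) = 1/84)
(W(k, -2)*(-3 + 4)**2)*13 = ((-3 + 4)**2/84)*13 = ((1/84)*1**2)*13 = ((1/84)*1)*13 = (1/84)*13 = 13/84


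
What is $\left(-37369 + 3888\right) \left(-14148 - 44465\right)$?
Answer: $1962421853$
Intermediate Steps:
$\left(-37369 + 3888\right) \left(-14148 - 44465\right) = \left(-33481\right) \left(-58613\right) = 1962421853$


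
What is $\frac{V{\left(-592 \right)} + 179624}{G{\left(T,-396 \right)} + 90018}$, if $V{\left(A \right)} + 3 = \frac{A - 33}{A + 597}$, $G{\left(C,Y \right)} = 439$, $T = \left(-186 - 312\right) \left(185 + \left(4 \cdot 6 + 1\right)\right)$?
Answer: $\frac{179496}{90457} \approx 1.9843$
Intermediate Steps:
$T = -104580$ ($T = - 498 \left(185 + \left(24 + 1\right)\right) = - 498 \left(185 + 25\right) = \left(-498\right) 210 = -104580$)
$V{\left(A \right)} = -3 + \frac{-33 + A}{597 + A}$ ($V{\left(A \right)} = -3 + \frac{A - 33}{A + 597} = -3 + \frac{-33 + A}{597 + A}$)
$\frac{V{\left(-592 \right)} + 179624}{G{\left(T,-396 \right)} + 90018} = \frac{\frac{2 \left(-912 - -592\right)}{597 - 592} + 179624}{439 + 90018} = \frac{\frac{2 \left(-912 + 592\right)}{5} + 179624}{90457} = \left(2 \cdot \frac{1}{5} \left(-320\right) + 179624\right) \frac{1}{90457} = \left(-128 + 179624\right) \frac{1}{90457} = 179496 \cdot \frac{1}{90457} = \frac{179496}{90457}$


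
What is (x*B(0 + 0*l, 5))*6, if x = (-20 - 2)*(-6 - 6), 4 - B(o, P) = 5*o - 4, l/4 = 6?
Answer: 12672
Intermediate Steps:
l = 24 (l = 4*6 = 24)
B(o, P) = 8 - 5*o (B(o, P) = 4 - (5*o - 4) = 4 - (-4 + 5*o) = 4 + (4 - 5*o) = 8 - 5*o)
x = 264 (x = -22*(-12) = 264)
(x*B(0 + 0*l, 5))*6 = (264*(8 - 5*(0 + 0*24)))*6 = (264*(8 - 5*(0 + 0)))*6 = (264*(8 - 5*0))*6 = (264*(8 + 0))*6 = (264*8)*6 = 2112*6 = 12672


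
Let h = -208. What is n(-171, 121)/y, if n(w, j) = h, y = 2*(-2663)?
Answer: 104/2663 ≈ 0.039054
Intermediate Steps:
y = -5326
n(w, j) = -208
n(-171, 121)/y = -208/(-5326) = -208*(-1/5326) = 104/2663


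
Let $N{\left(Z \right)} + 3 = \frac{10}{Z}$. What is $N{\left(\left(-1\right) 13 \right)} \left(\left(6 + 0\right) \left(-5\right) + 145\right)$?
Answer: $- \frac{5635}{13} \approx -433.46$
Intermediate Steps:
$N{\left(Z \right)} = -3 + \frac{10}{Z}$
$N{\left(\left(-1\right) 13 \right)} \left(\left(6 + 0\right) \left(-5\right) + 145\right) = \left(-3 + \frac{10}{\left(-1\right) 13}\right) \left(\left(6 + 0\right) \left(-5\right) + 145\right) = \left(-3 + \frac{10}{-13}\right) \left(6 \left(-5\right) + 145\right) = \left(-3 + 10 \left(- \frac{1}{13}\right)\right) \left(-30 + 145\right) = \left(-3 - \frac{10}{13}\right) 115 = \left(- \frac{49}{13}\right) 115 = - \frac{5635}{13}$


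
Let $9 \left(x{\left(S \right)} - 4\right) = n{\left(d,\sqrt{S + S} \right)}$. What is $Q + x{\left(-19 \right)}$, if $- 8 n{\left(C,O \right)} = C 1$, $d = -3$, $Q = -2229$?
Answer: $- \frac{53399}{24} \approx -2225.0$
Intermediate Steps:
$n{\left(C,O \right)} = - \frac{C}{8}$ ($n{\left(C,O \right)} = - \frac{C 1}{8} = - \frac{C}{8}$)
$x{\left(S \right)} = \frac{97}{24}$ ($x{\left(S \right)} = 4 + \frac{\left(- \frac{1}{8}\right) \left(-3\right)}{9} = 4 + \frac{1}{9} \cdot \frac{3}{8} = 4 + \frac{1}{24} = \frac{97}{24}$)
$Q + x{\left(-19 \right)} = -2229 + \frac{97}{24} = - \frac{53399}{24}$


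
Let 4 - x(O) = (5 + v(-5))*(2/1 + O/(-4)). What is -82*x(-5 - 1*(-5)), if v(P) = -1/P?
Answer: 2624/5 ≈ 524.80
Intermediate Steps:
x(O) = -32/5 + 13*O/10 (x(O) = 4 - (5 - 1/(-5))*(2/1 + O/(-4)) = 4 - (5 - 1*(-1/5))*(2*1 + O*(-1/4)) = 4 - (5 + 1/5)*(2 - O/4) = 4 - 26*(2 - O/4)/5 = 4 - (52/5 - 13*O/10) = 4 + (-52/5 + 13*O/10) = -32/5 + 13*O/10)
-82*x(-5 - 1*(-5)) = -82*(-32/5 + 13*(-5 - 1*(-5))/10) = -82*(-32/5 + 13*(-5 + 5)/10) = -82*(-32/5 + (13/10)*0) = -82*(-32/5 + 0) = -82*(-32/5) = 2624/5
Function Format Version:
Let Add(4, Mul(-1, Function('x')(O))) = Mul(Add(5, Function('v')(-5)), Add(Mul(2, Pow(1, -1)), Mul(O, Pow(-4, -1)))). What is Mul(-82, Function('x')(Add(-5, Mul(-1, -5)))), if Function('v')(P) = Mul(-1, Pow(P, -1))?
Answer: Rational(2624, 5) ≈ 524.80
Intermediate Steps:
Function('x')(O) = Add(Rational(-32, 5), Mul(Rational(13, 10), O)) (Function('x')(O) = Add(4, Mul(-1, Mul(Add(5, Mul(-1, Pow(-5, -1))), Add(Mul(2, Pow(1, -1)), Mul(O, Pow(-4, -1)))))) = Add(4, Mul(-1, Mul(Add(5, Mul(-1, Rational(-1, 5))), Add(Mul(2, 1), Mul(O, Rational(-1, 4)))))) = Add(4, Mul(-1, Mul(Add(5, Rational(1, 5)), Add(2, Mul(Rational(-1, 4), O))))) = Add(4, Mul(-1, Mul(Rational(26, 5), Add(2, Mul(Rational(-1, 4), O))))) = Add(4, Mul(-1, Add(Rational(52, 5), Mul(Rational(-13, 10), O)))) = Add(4, Add(Rational(-52, 5), Mul(Rational(13, 10), O))) = Add(Rational(-32, 5), Mul(Rational(13, 10), O)))
Mul(-82, Function('x')(Add(-5, Mul(-1, -5)))) = Mul(-82, Add(Rational(-32, 5), Mul(Rational(13, 10), Add(-5, Mul(-1, -5))))) = Mul(-82, Add(Rational(-32, 5), Mul(Rational(13, 10), Add(-5, 5)))) = Mul(-82, Add(Rational(-32, 5), Mul(Rational(13, 10), 0))) = Mul(-82, Add(Rational(-32, 5), 0)) = Mul(-82, Rational(-32, 5)) = Rational(2624, 5)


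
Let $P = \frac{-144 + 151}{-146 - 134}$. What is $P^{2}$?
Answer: $\frac{1}{1600} \approx 0.000625$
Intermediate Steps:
$P = - \frac{1}{40}$ ($P = \frac{7}{-280} = 7 \left(- \frac{1}{280}\right) = - \frac{1}{40} \approx -0.025$)
$P^{2} = \left(- \frac{1}{40}\right)^{2} = \frac{1}{1600}$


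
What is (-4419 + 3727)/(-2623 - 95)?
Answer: 346/1359 ≈ 0.25460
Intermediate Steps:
(-4419 + 3727)/(-2623 - 95) = -692/(-2718) = -692*(-1/2718) = 346/1359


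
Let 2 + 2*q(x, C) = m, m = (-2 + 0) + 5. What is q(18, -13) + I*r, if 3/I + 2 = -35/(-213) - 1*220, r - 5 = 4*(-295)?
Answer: 1548901/94502 ≈ 16.390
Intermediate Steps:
r = -1175 (r = 5 + 4*(-295) = 5 - 1180 = -1175)
I = -639/47251 (I = 3/(-2 + (-35/(-213) - 1*220)) = 3/(-2 + (-35*(-1/213) - 220)) = 3/(-2 + (35/213 - 220)) = 3/(-2 - 46825/213) = 3/(-47251/213) = 3*(-213/47251) = -639/47251 ≈ -0.013524)
m = 3 (m = -2 + 5 = 3)
q(x, C) = ½ (q(x, C) = -1 + (½)*3 = -1 + 3/2 = ½)
q(18, -13) + I*r = ½ - 639/47251*(-1175) = ½ + 750825/47251 = 1548901/94502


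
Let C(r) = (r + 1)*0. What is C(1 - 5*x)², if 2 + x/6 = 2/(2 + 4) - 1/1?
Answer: 0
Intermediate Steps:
x = -16 (x = -12 + 6*(2/(2 + 4) - 1/1) = -12 + 6*(2/6 - 1*1) = -12 + 6*(2*(⅙) - 1) = -12 + 6*(⅓ - 1) = -12 + 6*(-⅔) = -12 - 4 = -16)
C(r) = 0 (C(r) = (1 + r)*0 = 0)
C(1 - 5*x)² = 0² = 0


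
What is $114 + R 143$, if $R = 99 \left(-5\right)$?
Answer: $-70671$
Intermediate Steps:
$R = -495$
$114 + R 143 = 114 - 70785 = -70671$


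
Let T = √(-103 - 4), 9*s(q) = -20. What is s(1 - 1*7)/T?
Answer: 20*I*√107/963 ≈ 0.21483*I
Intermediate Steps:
s(q) = -20/9 (s(q) = (⅑)*(-20) = -20/9)
T = I*√107 (T = √(-107) = I*√107 ≈ 10.344*I)
s(1 - 1*7)/T = -20*(-I*√107/107)/9 = -(-20)*I*√107/963 = 20*I*√107/963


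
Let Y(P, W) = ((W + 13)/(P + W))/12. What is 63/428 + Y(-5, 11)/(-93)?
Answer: 17149/119412 ≈ 0.14361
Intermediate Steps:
Y(P, W) = (13 + W)/(12*(P + W)) (Y(P, W) = ((13 + W)/(P + W))*(1/12) = (13 + W)/(12*(P + W)))
63/428 + Y(-5, 11)/(-93) = 63/428 + ((13 + 11)/(12*(-5 + 11)))/(-93) = 63*(1/428) + ((1/12)*24/6)*(-1/93) = 63/428 + ((1/12)*(⅙)*24)*(-1/93) = 63/428 + (⅓)*(-1/93) = 63/428 - 1/279 = 17149/119412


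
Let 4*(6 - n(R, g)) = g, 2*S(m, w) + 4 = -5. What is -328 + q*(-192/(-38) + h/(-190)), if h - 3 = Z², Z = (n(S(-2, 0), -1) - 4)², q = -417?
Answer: -6072613/2560 ≈ -2372.1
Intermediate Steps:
S(m, w) = -9/2 (S(m, w) = -2 + (½)*(-5) = -2 - 5/2 = -9/2)
n(R, g) = 6 - g/4
Z = 81/16 (Z = ((6 - ¼*(-1)) - 4)² = ((6 + ¼) - 4)² = (25/4 - 4)² = (9/4)² = 81/16 ≈ 5.0625)
h = 7329/256 (h = 3 + (81/16)² = 3 + 6561/256 = 7329/256 ≈ 28.629)
-328 + q*(-192/(-38) + h/(-190)) = -328 - 417*(-192/(-38) + (7329/256)/(-190)) = -328 - 417*(-192*(-1/38) + (7329/256)*(-1/190)) = -328 - 417*(96/19 - 7329/48640) = -328 - 417*12549/2560 = -328 - 5232933/2560 = -6072613/2560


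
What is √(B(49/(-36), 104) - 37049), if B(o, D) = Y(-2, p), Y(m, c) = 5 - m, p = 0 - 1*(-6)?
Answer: I*√37042 ≈ 192.46*I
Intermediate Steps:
p = 6 (p = 0 + 6 = 6)
B(o, D) = 7 (B(o, D) = 5 - 1*(-2) = 5 + 2 = 7)
√(B(49/(-36), 104) - 37049) = √(7 - 37049) = √(-37042) = I*√37042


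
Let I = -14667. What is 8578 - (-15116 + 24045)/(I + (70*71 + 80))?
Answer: 82503555/9617 ≈ 8578.9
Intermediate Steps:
8578 - (-15116 + 24045)/(I + (70*71 + 80)) = 8578 - (-15116 + 24045)/(-14667 + (70*71 + 80)) = 8578 - 8929/(-14667 + (4970 + 80)) = 8578 - 8929/(-14667 + 5050) = 8578 - 8929/(-9617) = 8578 - 8929*(-1)/9617 = 8578 - 1*(-8929/9617) = 8578 + 8929/9617 = 82503555/9617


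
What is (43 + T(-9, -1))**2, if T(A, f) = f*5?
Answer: 1444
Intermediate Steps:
T(A, f) = 5*f
(43 + T(-9, -1))**2 = (43 + 5*(-1))**2 = (43 - 5)**2 = 38**2 = 1444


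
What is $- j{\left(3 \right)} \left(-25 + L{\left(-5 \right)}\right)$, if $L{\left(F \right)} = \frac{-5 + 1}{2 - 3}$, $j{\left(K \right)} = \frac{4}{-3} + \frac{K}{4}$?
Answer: $- \frac{49}{4} \approx -12.25$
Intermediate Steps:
$j{\left(K \right)} = - \frac{4}{3} + \frac{K}{4}$ ($j{\left(K \right)} = 4 \left(- \frac{1}{3}\right) + K \frac{1}{4} = - \frac{4}{3} + \frac{K}{4}$)
$L{\left(F \right)} = 4$ ($L{\left(F \right)} = - \frac{4}{-1} = \left(-4\right) \left(-1\right) = 4$)
$- j{\left(3 \right)} \left(-25 + L{\left(-5 \right)}\right) = - \left(- \frac{4}{3} + \frac{1}{4} \cdot 3\right) \left(-25 + 4\right) = - \left(- \frac{4}{3} + \frac{3}{4}\right) \left(-21\right) = - \frac{\left(-7\right) \left(-21\right)}{12} = \left(-1\right) \frac{49}{4} = - \frac{49}{4}$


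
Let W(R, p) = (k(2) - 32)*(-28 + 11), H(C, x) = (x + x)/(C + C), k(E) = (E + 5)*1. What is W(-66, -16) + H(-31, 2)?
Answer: 13173/31 ≈ 424.94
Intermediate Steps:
k(E) = 5 + E (k(E) = (5 + E)*1 = 5 + E)
H(C, x) = x/C (H(C, x) = (2*x)/((2*C)) = (2*x)*(1/(2*C)) = x/C)
W(R, p) = 425 (W(R, p) = ((5 + 2) - 32)*(-28 + 11) = (7 - 32)*(-17) = -25*(-17) = 425)
W(-66, -16) + H(-31, 2) = 425 + 2/(-31) = 425 + 2*(-1/31) = 425 - 2/31 = 13173/31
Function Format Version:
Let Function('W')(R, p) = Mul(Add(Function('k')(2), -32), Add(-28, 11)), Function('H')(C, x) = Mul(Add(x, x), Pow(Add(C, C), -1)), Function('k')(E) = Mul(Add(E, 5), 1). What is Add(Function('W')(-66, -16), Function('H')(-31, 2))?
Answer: Rational(13173, 31) ≈ 424.94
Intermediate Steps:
Function('k')(E) = Add(5, E) (Function('k')(E) = Mul(Add(5, E), 1) = Add(5, E))
Function('H')(C, x) = Mul(x, Pow(C, -1)) (Function('H')(C, x) = Mul(Mul(2, x), Pow(Mul(2, C), -1)) = Mul(Mul(2, x), Mul(Rational(1, 2), Pow(C, -1))) = Mul(x, Pow(C, -1)))
Function('W')(R, p) = 425 (Function('W')(R, p) = Mul(Add(Add(5, 2), -32), Add(-28, 11)) = Mul(Add(7, -32), -17) = Mul(-25, -17) = 425)
Add(Function('W')(-66, -16), Function('H')(-31, 2)) = Add(425, Mul(2, Pow(-31, -1))) = Add(425, Mul(2, Rational(-1, 31))) = Add(425, Rational(-2, 31)) = Rational(13173, 31)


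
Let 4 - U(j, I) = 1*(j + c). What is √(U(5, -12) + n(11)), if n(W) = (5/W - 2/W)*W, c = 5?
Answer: I*√3 ≈ 1.732*I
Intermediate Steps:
n(W) = 3 (n(W) = (3/W)*W = 3)
U(j, I) = -1 - j (U(j, I) = 4 - (j + 5) = 4 - (5 + j) = 4 + (-5 - j) = -1 - j)
√(U(5, -12) + n(11)) = √((-1 - 1*5) + 3) = √((-1 - 5) + 3) = √(-6 + 3) = √(-3) = I*√3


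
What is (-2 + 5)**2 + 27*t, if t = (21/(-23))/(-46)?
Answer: 10089/1058 ≈ 9.5359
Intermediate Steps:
t = 21/1058 (t = (21*(-1/23))*(-1/46) = -21/23*(-1/46) = 21/1058 ≈ 0.019849)
(-2 + 5)**2 + 27*t = (-2 + 5)**2 + 27*(21/1058) = 3**2 + 567/1058 = 9 + 567/1058 = 10089/1058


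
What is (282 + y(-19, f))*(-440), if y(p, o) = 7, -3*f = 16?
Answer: -127160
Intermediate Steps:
f = -16/3 (f = -1/3*16 = -16/3 ≈ -5.3333)
(282 + y(-19, f))*(-440) = (282 + 7)*(-440) = 289*(-440) = -127160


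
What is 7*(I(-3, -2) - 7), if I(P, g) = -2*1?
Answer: -63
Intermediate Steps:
I(P, g) = -2
7*(I(-3, -2) - 7) = 7*(-2 - 7) = 7*(-9) = -63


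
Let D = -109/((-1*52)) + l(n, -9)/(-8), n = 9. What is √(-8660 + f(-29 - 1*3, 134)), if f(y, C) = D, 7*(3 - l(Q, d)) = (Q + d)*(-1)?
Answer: I*√23411986/52 ≈ 93.05*I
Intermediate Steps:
l(Q, d) = 3 + Q/7 + d/7 (l(Q, d) = 3 - (Q + d)*(-1)/7 = 3 - (-Q - d)/7 = 3 + (Q/7 + d/7) = 3 + Q/7 + d/7)
D = 179/104 (D = -109/((-1*52)) + (3 + (⅐)*9 + (⅐)*(-9))/(-8) = -109/(-52) + (3 + 9/7 - 9/7)*(-⅛) = -109*(-1/52) + 3*(-⅛) = 109/52 - 3/8 = 179/104 ≈ 1.7212)
f(y, C) = 179/104
√(-8660 + f(-29 - 1*3, 134)) = √(-8660 + 179/104) = √(-900461/104) = I*√23411986/52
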